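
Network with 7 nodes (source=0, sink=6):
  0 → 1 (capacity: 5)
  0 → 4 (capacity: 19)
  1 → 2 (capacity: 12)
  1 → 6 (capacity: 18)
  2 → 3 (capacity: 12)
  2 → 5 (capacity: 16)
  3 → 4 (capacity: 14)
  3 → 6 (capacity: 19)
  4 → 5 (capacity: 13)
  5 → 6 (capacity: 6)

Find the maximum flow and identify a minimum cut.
Max flow = 11, Min cut edges: (0,1), (5,6)

Maximum flow: 11
Minimum cut: (0,1), (5,6)
Partition: S = [0, 4, 5], T = [1, 2, 3, 6]

Max-flow min-cut theorem verified: both equal 11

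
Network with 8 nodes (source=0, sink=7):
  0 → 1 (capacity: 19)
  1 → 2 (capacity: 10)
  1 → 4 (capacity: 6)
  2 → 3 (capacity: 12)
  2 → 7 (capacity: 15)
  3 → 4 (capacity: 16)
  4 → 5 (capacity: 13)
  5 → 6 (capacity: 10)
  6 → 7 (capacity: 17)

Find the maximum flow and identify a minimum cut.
Max flow = 16, Min cut edges: (1,2), (1,4)

Maximum flow: 16
Minimum cut: (1,2), (1,4)
Partition: S = [0, 1], T = [2, 3, 4, 5, 6, 7]

Max-flow min-cut theorem verified: both equal 16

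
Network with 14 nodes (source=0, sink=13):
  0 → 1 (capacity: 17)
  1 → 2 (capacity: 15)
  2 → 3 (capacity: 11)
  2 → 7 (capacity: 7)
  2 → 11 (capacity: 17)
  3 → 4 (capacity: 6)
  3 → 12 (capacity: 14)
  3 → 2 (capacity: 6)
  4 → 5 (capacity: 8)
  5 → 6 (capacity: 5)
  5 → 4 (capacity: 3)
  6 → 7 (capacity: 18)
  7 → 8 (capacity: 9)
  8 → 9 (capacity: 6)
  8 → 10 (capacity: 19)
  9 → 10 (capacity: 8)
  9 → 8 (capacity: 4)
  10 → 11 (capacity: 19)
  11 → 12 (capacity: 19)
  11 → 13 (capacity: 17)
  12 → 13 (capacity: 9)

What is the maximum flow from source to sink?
Maximum flow = 15

Max flow: 15

Flow assignment:
  0 → 1: 15/17
  1 → 2: 15/15
  2 → 11: 15/17
  11 → 13: 15/17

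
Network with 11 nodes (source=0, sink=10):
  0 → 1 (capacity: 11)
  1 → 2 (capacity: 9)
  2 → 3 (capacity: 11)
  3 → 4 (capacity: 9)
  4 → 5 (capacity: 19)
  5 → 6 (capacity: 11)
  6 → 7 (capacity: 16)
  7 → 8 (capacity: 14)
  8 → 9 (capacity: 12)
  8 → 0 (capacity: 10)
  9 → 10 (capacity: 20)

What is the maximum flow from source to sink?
Maximum flow = 9

Max flow: 9

Flow assignment:
  0 → 1: 9/11
  1 → 2: 9/9
  2 → 3: 9/11
  3 → 4: 9/9
  4 → 5: 9/19
  5 → 6: 9/11
  6 → 7: 9/16
  7 → 8: 9/14
  8 → 9: 9/12
  9 → 10: 9/20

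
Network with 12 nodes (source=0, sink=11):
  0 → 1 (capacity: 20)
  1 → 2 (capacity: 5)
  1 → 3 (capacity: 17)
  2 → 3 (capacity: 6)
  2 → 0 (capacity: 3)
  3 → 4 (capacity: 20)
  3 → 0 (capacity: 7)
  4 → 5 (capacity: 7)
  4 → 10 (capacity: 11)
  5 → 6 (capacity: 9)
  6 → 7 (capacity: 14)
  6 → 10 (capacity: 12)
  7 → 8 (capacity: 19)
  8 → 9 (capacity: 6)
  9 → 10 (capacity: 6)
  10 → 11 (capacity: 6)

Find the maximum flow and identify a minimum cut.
Max flow = 6, Min cut edges: (10,11)

Maximum flow: 6
Minimum cut: (10,11)
Partition: S = [0, 1, 2, 3, 4, 5, 6, 7, 8, 9, 10], T = [11]

Max-flow min-cut theorem verified: both equal 6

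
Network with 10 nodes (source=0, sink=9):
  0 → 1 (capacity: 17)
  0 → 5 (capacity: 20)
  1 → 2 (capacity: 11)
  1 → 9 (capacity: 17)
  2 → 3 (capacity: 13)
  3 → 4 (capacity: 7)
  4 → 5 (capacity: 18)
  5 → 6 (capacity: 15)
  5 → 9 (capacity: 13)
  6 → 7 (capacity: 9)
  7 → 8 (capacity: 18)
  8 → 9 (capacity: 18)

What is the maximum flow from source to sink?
Maximum flow = 37

Max flow: 37

Flow assignment:
  0 → 1: 17/17
  0 → 5: 20/20
  1 → 9: 17/17
  5 → 6: 7/15
  5 → 9: 13/13
  6 → 7: 7/9
  7 → 8: 7/18
  8 → 9: 7/18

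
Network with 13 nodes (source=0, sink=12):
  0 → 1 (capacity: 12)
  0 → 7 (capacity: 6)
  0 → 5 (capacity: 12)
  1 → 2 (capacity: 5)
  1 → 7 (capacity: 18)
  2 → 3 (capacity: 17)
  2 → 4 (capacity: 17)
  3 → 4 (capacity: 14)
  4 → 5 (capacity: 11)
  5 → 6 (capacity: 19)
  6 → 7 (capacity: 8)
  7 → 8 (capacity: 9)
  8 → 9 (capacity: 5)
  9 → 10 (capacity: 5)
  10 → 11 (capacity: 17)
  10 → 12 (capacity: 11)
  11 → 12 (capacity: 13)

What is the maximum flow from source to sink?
Maximum flow = 5

Max flow: 5

Flow assignment:
  0 → 5: 5/12
  5 → 6: 5/19
  6 → 7: 5/8
  7 → 8: 5/9
  8 → 9: 5/5
  9 → 10: 5/5
  10 → 12: 5/11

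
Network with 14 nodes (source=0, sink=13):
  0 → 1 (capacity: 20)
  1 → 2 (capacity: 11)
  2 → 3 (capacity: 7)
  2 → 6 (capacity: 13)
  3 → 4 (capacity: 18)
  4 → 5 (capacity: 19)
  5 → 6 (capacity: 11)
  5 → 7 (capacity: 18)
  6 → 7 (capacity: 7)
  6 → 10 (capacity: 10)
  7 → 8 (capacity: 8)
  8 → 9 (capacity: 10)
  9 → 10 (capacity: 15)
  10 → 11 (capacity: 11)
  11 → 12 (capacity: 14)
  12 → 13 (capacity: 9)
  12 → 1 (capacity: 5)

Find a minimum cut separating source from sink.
Min cut value = 9, edges: (12,13)

Min cut value: 9
Partition: S = [0, 1, 2, 3, 4, 5, 6, 7, 8, 9, 10, 11, 12], T = [13]
Cut edges: (12,13)

By max-flow min-cut theorem, max flow = min cut = 9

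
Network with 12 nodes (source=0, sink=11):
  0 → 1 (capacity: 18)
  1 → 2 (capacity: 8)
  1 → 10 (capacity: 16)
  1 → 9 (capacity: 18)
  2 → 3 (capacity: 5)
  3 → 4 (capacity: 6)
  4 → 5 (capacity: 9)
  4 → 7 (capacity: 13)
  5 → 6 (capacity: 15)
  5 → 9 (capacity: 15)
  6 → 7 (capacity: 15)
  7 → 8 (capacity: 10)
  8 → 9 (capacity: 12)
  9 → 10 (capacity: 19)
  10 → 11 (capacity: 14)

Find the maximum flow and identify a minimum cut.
Max flow = 14, Min cut edges: (10,11)

Maximum flow: 14
Minimum cut: (10,11)
Partition: S = [0, 1, 2, 3, 4, 5, 6, 7, 8, 9, 10], T = [11]

Max-flow min-cut theorem verified: both equal 14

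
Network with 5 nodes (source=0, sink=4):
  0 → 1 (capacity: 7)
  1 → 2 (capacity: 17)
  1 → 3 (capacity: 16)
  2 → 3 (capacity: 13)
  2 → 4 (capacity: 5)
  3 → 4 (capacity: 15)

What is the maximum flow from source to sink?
Maximum flow = 7

Max flow: 7

Flow assignment:
  0 → 1: 7/7
  1 → 2: 7/17
  2 → 3: 2/13
  2 → 4: 5/5
  3 → 4: 2/15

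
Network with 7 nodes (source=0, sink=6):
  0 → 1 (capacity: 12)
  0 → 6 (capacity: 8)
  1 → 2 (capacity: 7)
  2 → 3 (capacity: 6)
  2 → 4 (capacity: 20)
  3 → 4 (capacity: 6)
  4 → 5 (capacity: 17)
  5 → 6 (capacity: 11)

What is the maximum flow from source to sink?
Maximum flow = 15

Max flow: 15

Flow assignment:
  0 → 1: 7/12
  0 → 6: 8/8
  1 → 2: 7/7
  2 → 4: 7/20
  4 → 5: 7/17
  5 → 6: 7/11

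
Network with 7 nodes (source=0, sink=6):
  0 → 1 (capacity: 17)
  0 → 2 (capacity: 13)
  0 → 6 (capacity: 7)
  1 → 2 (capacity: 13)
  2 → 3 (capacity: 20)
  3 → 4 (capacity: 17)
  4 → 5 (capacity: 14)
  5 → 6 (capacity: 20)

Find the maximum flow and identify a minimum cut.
Max flow = 21, Min cut edges: (0,6), (4,5)

Maximum flow: 21
Minimum cut: (0,6), (4,5)
Partition: S = [0, 1, 2, 3, 4], T = [5, 6]

Max-flow min-cut theorem verified: both equal 21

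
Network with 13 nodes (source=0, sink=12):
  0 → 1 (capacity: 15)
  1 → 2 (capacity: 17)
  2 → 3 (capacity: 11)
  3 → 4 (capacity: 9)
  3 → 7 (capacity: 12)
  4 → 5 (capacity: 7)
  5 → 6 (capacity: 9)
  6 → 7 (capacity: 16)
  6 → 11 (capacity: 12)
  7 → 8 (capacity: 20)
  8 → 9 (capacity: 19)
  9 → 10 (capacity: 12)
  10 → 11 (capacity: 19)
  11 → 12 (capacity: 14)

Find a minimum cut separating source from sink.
Min cut value = 11, edges: (2,3)

Min cut value: 11
Partition: S = [0, 1, 2], T = [3, 4, 5, 6, 7, 8, 9, 10, 11, 12]
Cut edges: (2,3)

By max-flow min-cut theorem, max flow = min cut = 11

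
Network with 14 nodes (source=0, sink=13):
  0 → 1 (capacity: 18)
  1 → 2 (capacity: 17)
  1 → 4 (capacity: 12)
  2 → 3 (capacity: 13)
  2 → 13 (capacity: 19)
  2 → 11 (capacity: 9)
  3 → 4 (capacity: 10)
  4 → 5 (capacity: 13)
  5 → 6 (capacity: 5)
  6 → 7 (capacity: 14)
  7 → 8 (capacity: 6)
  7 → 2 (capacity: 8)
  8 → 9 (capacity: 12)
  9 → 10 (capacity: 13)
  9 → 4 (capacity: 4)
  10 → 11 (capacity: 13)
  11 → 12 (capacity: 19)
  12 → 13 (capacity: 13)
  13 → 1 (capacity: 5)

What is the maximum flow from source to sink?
Maximum flow = 18

Max flow: 18

Flow assignment:
  0 → 1: 18/18
  1 → 2: 17/17
  1 → 4: 1/12
  2 → 13: 18/19
  4 → 5: 1/13
  5 → 6: 1/5
  6 → 7: 1/14
  7 → 2: 1/8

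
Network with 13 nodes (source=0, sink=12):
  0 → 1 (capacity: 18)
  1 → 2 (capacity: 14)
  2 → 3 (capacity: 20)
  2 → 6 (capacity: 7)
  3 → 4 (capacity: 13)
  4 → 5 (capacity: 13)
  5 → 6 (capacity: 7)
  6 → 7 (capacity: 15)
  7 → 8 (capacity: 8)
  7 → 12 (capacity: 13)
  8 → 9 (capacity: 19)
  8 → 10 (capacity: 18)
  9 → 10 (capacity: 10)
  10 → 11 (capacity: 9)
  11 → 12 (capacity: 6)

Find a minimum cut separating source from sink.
Min cut value = 14, edges: (2,6), (5,6)

Min cut value: 14
Partition: S = [0, 1, 2, 3, 4, 5], T = [6, 7, 8, 9, 10, 11, 12]
Cut edges: (2,6), (5,6)

By max-flow min-cut theorem, max flow = min cut = 14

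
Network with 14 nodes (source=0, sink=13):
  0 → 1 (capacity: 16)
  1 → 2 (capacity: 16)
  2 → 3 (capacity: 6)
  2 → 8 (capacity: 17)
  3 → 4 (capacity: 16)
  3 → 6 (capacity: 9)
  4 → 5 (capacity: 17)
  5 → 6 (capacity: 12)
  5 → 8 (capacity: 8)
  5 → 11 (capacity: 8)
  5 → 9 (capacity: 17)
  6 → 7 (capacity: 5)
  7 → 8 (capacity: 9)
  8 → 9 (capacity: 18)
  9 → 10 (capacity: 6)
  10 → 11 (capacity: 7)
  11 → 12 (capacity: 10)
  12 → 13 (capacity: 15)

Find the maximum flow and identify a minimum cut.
Max flow = 10, Min cut edges: (11,12)

Maximum flow: 10
Minimum cut: (11,12)
Partition: S = [0, 1, 2, 3, 4, 5, 6, 7, 8, 9, 10, 11], T = [12, 13]

Max-flow min-cut theorem verified: both equal 10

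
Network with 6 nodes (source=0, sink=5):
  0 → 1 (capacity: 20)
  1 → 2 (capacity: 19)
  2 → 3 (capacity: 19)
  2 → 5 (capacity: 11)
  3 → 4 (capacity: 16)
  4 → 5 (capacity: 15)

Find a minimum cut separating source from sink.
Min cut value = 19, edges: (1,2)

Min cut value: 19
Partition: S = [0, 1], T = [2, 3, 4, 5]
Cut edges: (1,2)

By max-flow min-cut theorem, max flow = min cut = 19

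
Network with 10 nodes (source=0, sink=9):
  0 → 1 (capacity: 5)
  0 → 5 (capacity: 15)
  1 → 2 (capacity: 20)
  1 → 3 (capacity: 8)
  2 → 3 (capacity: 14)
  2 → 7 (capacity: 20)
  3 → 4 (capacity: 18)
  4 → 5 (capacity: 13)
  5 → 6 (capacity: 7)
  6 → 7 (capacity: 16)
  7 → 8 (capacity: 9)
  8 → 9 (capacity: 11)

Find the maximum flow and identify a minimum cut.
Max flow = 9, Min cut edges: (7,8)

Maximum flow: 9
Minimum cut: (7,8)
Partition: S = [0, 1, 2, 3, 4, 5, 6, 7], T = [8, 9]

Max-flow min-cut theorem verified: both equal 9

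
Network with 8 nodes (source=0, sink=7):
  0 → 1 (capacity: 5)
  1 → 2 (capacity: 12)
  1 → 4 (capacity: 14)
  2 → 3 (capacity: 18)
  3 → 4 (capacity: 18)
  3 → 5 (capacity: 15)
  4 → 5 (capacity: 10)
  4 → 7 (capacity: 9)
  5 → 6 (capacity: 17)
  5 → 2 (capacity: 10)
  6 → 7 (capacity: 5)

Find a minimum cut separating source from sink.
Min cut value = 5, edges: (0,1)

Min cut value: 5
Partition: S = [0], T = [1, 2, 3, 4, 5, 6, 7]
Cut edges: (0,1)

By max-flow min-cut theorem, max flow = min cut = 5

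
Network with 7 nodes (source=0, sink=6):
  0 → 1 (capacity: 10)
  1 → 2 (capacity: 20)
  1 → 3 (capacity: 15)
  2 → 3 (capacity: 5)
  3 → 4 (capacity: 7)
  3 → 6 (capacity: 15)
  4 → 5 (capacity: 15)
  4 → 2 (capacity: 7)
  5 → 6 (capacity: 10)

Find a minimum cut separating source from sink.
Min cut value = 10, edges: (0,1)

Min cut value: 10
Partition: S = [0], T = [1, 2, 3, 4, 5, 6]
Cut edges: (0,1)

By max-flow min-cut theorem, max flow = min cut = 10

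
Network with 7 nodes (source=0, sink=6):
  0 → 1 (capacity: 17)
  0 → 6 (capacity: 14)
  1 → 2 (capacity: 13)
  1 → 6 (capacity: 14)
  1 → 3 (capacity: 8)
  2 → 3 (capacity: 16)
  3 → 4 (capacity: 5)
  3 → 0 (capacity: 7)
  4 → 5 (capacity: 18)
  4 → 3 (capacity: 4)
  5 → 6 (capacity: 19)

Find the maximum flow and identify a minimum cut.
Max flow = 31, Min cut edges: (0,1), (0,6)

Maximum flow: 31
Minimum cut: (0,1), (0,6)
Partition: S = [0], T = [1, 2, 3, 4, 5, 6]

Max-flow min-cut theorem verified: both equal 31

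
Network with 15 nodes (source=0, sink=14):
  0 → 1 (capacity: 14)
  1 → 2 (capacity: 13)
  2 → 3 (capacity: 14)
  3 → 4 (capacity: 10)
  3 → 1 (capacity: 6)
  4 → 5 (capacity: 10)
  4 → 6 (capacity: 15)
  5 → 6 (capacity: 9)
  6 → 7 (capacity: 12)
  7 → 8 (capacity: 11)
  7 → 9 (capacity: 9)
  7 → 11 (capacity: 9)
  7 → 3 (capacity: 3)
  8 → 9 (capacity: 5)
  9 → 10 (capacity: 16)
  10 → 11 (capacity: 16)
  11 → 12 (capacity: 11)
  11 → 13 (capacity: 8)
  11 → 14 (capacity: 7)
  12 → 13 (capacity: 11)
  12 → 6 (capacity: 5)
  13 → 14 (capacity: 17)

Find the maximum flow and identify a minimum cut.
Max flow = 10, Min cut edges: (3,4)

Maximum flow: 10
Minimum cut: (3,4)
Partition: S = [0, 1, 2, 3], T = [4, 5, 6, 7, 8, 9, 10, 11, 12, 13, 14]

Max-flow min-cut theorem verified: both equal 10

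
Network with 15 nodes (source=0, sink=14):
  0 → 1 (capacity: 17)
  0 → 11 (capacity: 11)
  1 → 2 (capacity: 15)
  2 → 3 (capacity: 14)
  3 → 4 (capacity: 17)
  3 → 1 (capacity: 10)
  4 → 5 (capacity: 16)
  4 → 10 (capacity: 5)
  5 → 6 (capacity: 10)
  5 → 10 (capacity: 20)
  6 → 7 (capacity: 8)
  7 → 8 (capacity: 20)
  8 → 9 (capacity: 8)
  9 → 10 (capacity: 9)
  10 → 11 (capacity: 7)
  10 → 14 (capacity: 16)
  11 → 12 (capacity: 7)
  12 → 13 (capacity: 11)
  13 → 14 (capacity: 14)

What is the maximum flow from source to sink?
Maximum flow = 21

Max flow: 21

Flow assignment:
  0 → 1: 14/17
  0 → 11: 7/11
  1 → 2: 14/15
  2 → 3: 14/14
  3 → 4: 14/17
  4 → 5: 9/16
  4 → 10: 5/5
  5 → 10: 9/20
  10 → 14: 14/16
  11 → 12: 7/7
  12 → 13: 7/11
  13 → 14: 7/14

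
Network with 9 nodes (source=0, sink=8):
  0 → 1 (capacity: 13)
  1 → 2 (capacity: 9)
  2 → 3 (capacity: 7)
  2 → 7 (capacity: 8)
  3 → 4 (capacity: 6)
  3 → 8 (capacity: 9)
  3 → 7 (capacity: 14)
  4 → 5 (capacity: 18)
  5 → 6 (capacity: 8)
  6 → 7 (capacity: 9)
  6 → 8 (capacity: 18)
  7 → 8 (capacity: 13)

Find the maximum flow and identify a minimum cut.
Max flow = 9, Min cut edges: (1,2)

Maximum flow: 9
Minimum cut: (1,2)
Partition: S = [0, 1], T = [2, 3, 4, 5, 6, 7, 8]

Max-flow min-cut theorem verified: both equal 9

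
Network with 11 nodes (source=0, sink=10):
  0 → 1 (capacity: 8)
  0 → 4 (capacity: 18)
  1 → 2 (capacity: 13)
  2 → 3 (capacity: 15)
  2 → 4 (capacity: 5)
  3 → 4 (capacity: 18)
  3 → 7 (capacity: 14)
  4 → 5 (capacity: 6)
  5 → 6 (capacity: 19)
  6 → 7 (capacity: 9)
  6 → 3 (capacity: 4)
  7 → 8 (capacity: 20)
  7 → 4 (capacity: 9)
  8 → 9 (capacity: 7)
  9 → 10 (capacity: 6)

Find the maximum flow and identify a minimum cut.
Max flow = 6, Min cut edges: (9,10)

Maximum flow: 6
Minimum cut: (9,10)
Partition: S = [0, 1, 2, 3, 4, 5, 6, 7, 8, 9], T = [10]

Max-flow min-cut theorem verified: both equal 6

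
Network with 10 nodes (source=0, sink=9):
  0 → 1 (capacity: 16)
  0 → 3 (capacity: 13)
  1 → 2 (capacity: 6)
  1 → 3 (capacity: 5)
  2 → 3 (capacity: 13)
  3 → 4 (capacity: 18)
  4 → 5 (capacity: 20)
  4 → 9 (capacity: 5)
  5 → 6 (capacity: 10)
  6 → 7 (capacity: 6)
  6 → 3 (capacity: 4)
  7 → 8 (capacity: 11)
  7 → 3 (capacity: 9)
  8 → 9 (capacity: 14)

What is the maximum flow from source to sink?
Maximum flow = 11

Max flow: 11

Flow assignment:
  0 → 1: 11/16
  1 → 2: 6/6
  1 → 3: 5/5
  2 → 3: 6/13
  3 → 4: 11/18
  4 → 5: 6/20
  4 → 9: 5/5
  5 → 6: 6/10
  6 → 7: 6/6
  7 → 8: 6/11
  8 → 9: 6/14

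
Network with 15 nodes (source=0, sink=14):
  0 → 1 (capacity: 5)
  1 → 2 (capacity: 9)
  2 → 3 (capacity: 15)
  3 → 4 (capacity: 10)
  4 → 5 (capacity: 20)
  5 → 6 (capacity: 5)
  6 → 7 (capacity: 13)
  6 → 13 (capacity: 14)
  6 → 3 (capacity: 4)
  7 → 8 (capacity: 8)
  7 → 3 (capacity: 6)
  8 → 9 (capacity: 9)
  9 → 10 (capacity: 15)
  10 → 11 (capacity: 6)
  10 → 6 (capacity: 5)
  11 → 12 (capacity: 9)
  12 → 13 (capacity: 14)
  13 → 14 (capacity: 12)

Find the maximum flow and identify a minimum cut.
Max flow = 5, Min cut edges: (5,6)

Maximum flow: 5
Minimum cut: (5,6)
Partition: S = [0, 1, 2, 3, 4, 5], T = [6, 7, 8, 9, 10, 11, 12, 13, 14]

Max-flow min-cut theorem verified: both equal 5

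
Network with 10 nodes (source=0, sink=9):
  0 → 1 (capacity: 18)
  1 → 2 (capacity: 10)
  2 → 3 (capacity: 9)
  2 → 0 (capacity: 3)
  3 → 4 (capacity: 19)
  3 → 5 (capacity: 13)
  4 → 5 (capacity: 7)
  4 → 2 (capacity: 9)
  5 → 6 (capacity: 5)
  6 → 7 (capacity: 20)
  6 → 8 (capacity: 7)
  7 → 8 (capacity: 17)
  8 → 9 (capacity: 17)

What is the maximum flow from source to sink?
Maximum flow = 5

Max flow: 5

Flow assignment:
  0 → 1: 8/18
  1 → 2: 8/10
  2 → 3: 5/9
  2 → 0: 3/3
  3 → 5: 5/13
  5 → 6: 5/5
  6 → 8: 5/7
  8 → 9: 5/17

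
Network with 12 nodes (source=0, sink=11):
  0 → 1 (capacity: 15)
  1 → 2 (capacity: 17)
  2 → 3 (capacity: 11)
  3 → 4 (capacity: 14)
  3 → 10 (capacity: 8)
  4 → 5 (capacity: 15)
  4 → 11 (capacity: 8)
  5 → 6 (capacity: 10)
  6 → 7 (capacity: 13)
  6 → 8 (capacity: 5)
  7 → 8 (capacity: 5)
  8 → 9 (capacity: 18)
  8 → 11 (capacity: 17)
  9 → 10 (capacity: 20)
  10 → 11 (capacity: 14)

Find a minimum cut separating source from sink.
Min cut value = 11, edges: (2,3)

Min cut value: 11
Partition: S = [0, 1, 2], T = [3, 4, 5, 6, 7, 8, 9, 10, 11]
Cut edges: (2,3)

By max-flow min-cut theorem, max flow = min cut = 11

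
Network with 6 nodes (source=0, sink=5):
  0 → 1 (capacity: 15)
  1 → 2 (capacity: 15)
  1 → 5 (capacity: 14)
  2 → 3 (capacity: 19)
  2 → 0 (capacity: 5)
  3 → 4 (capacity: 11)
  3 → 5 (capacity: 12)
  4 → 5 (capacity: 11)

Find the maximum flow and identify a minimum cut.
Max flow = 15, Min cut edges: (0,1)

Maximum flow: 15
Minimum cut: (0,1)
Partition: S = [0], T = [1, 2, 3, 4, 5]

Max-flow min-cut theorem verified: both equal 15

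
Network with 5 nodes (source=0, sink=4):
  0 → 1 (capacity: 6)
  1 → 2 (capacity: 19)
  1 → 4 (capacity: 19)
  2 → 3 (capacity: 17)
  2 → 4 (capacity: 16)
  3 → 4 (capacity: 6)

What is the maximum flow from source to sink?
Maximum flow = 6

Max flow: 6

Flow assignment:
  0 → 1: 6/6
  1 → 4: 6/19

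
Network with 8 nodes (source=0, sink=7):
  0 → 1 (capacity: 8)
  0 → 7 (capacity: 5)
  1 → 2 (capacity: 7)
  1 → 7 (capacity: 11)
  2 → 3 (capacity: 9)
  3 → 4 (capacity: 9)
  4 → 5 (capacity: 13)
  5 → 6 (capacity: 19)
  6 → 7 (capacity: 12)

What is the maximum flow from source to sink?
Maximum flow = 13

Max flow: 13

Flow assignment:
  0 → 1: 8/8
  0 → 7: 5/5
  1 → 7: 8/11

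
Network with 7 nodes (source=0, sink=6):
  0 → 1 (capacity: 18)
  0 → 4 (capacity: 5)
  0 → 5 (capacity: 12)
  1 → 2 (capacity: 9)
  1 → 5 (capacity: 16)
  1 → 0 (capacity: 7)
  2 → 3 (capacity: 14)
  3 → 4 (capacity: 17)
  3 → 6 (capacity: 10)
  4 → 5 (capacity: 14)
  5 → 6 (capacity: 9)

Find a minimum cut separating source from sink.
Min cut value = 18, edges: (1,2), (5,6)

Min cut value: 18
Partition: S = [0, 1, 4, 5], T = [2, 3, 6]
Cut edges: (1,2), (5,6)

By max-flow min-cut theorem, max flow = min cut = 18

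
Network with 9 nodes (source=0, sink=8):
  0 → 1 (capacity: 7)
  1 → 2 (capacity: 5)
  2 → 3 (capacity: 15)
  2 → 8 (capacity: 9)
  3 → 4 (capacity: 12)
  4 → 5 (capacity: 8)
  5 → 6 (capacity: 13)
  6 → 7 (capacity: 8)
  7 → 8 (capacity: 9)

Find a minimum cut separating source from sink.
Min cut value = 5, edges: (1,2)

Min cut value: 5
Partition: S = [0, 1], T = [2, 3, 4, 5, 6, 7, 8]
Cut edges: (1,2)

By max-flow min-cut theorem, max flow = min cut = 5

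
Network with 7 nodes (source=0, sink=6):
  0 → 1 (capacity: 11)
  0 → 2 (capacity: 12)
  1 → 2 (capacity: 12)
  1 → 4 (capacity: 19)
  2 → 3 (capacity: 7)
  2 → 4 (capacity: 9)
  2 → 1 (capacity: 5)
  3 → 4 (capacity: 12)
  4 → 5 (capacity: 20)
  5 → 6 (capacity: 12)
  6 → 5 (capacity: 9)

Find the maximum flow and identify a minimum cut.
Max flow = 12, Min cut edges: (5,6)

Maximum flow: 12
Minimum cut: (5,6)
Partition: S = [0, 1, 2, 3, 4, 5], T = [6]

Max-flow min-cut theorem verified: both equal 12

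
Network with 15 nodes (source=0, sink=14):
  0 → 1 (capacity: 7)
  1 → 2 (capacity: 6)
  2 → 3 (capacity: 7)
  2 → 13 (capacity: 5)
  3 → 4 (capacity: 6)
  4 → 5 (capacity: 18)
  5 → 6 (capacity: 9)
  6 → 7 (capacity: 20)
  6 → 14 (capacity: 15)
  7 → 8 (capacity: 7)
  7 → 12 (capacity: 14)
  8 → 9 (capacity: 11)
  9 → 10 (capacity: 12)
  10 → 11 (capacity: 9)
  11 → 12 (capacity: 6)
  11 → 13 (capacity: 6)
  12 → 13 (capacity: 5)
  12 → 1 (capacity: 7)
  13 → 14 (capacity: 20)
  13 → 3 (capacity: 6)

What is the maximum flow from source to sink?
Maximum flow = 6

Max flow: 6

Flow assignment:
  0 → 1: 6/7
  1 → 2: 6/6
  2 → 3: 1/7
  2 → 13: 5/5
  3 → 4: 1/6
  4 → 5: 1/18
  5 → 6: 1/9
  6 → 14: 1/15
  13 → 14: 5/20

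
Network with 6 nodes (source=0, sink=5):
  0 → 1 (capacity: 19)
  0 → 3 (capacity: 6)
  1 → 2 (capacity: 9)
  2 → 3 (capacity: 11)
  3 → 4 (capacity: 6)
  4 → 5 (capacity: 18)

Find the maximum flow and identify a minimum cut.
Max flow = 6, Min cut edges: (3,4)

Maximum flow: 6
Minimum cut: (3,4)
Partition: S = [0, 1, 2, 3], T = [4, 5]

Max-flow min-cut theorem verified: both equal 6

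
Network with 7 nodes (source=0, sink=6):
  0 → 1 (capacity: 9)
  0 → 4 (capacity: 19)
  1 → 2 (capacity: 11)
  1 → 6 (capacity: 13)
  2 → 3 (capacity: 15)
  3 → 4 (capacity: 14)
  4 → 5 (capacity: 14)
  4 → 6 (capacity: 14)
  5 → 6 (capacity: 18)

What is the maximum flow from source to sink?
Maximum flow = 28

Max flow: 28

Flow assignment:
  0 → 1: 9/9
  0 → 4: 19/19
  1 → 6: 9/13
  4 → 5: 5/14
  4 → 6: 14/14
  5 → 6: 5/18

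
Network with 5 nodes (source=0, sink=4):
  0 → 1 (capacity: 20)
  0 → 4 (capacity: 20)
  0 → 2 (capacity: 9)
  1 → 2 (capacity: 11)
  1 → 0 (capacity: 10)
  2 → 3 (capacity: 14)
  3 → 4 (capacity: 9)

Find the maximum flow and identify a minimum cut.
Max flow = 29, Min cut edges: (0,4), (3,4)

Maximum flow: 29
Minimum cut: (0,4), (3,4)
Partition: S = [0, 1, 2, 3], T = [4]

Max-flow min-cut theorem verified: both equal 29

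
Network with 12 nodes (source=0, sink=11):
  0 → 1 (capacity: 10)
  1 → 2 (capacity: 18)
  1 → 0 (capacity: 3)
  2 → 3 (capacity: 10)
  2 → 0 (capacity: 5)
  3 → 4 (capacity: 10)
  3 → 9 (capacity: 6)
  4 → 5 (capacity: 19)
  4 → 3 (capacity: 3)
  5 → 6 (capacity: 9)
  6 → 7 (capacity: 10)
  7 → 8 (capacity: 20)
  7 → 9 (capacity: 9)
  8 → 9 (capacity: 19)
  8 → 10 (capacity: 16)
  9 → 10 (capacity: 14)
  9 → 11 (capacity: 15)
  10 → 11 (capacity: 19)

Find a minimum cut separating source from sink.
Min cut value = 10, edges: (2,3)

Min cut value: 10
Partition: S = [0, 1, 2], T = [3, 4, 5, 6, 7, 8, 9, 10, 11]
Cut edges: (2,3)

By max-flow min-cut theorem, max flow = min cut = 10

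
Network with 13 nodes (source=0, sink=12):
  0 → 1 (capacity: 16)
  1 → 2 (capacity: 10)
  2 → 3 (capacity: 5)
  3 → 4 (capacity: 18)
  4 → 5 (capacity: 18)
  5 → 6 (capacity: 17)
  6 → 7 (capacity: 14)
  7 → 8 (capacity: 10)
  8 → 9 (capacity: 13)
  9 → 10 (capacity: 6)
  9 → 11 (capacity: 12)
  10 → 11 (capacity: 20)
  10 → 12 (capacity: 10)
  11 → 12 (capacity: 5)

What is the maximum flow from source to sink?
Maximum flow = 5

Max flow: 5

Flow assignment:
  0 → 1: 5/16
  1 → 2: 5/10
  2 → 3: 5/5
  3 → 4: 5/18
  4 → 5: 5/18
  5 → 6: 5/17
  6 → 7: 5/14
  7 → 8: 5/10
  8 → 9: 5/13
  9 → 10: 5/6
  10 → 12: 5/10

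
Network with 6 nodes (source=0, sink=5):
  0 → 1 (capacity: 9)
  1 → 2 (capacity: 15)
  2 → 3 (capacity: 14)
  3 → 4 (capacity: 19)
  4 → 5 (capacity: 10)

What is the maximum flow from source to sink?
Maximum flow = 9

Max flow: 9

Flow assignment:
  0 → 1: 9/9
  1 → 2: 9/15
  2 → 3: 9/14
  3 → 4: 9/19
  4 → 5: 9/10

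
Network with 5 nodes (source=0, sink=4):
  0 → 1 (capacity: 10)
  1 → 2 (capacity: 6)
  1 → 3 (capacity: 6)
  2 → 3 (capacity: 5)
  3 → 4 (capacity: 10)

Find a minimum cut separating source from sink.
Min cut value = 10, edges: (3,4)

Min cut value: 10
Partition: S = [0, 1, 2, 3], T = [4]
Cut edges: (3,4)

By max-flow min-cut theorem, max flow = min cut = 10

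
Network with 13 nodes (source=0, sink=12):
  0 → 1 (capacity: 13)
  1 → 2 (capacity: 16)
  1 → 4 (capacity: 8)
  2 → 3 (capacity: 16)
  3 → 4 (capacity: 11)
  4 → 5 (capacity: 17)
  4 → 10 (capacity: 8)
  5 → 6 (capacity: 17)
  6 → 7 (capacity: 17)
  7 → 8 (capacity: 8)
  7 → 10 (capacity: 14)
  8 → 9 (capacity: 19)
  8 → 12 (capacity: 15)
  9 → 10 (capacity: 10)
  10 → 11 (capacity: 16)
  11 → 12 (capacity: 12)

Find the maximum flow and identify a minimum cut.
Max flow = 13, Min cut edges: (0,1)

Maximum flow: 13
Minimum cut: (0,1)
Partition: S = [0], T = [1, 2, 3, 4, 5, 6, 7, 8, 9, 10, 11, 12]

Max-flow min-cut theorem verified: both equal 13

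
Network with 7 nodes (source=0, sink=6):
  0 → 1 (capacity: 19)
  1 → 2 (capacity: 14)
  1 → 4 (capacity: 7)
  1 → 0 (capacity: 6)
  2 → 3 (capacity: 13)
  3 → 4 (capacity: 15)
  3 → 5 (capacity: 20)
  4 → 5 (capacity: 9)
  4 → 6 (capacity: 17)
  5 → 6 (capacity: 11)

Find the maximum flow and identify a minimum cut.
Max flow = 19, Min cut edges: (0,1)

Maximum flow: 19
Minimum cut: (0,1)
Partition: S = [0], T = [1, 2, 3, 4, 5, 6]

Max-flow min-cut theorem verified: both equal 19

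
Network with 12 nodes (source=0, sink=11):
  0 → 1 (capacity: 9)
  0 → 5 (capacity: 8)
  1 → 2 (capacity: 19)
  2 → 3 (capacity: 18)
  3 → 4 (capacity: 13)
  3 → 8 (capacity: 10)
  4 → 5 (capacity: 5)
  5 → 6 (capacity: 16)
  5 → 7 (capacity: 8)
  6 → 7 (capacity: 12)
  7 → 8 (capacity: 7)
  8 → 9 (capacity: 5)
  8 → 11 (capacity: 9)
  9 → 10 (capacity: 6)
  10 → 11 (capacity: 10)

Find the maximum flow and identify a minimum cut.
Max flow = 14, Min cut edges: (8,9), (8,11)

Maximum flow: 14
Minimum cut: (8,9), (8,11)
Partition: S = [0, 1, 2, 3, 4, 5, 6, 7, 8], T = [9, 10, 11]

Max-flow min-cut theorem verified: both equal 14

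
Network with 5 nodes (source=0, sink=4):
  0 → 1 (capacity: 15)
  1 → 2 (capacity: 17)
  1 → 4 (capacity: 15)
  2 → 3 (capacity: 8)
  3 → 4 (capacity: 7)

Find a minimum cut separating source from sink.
Min cut value = 15, edges: (0,1)

Min cut value: 15
Partition: S = [0], T = [1, 2, 3, 4]
Cut edges: (0,1)

By max-flow min-cut theorem, max flow = min cut = 15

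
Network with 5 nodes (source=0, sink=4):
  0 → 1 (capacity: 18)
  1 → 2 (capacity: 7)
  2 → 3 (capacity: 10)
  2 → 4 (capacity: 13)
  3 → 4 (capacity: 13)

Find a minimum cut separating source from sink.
Min cut value = 7, edges: (1,2)

Min cut value: 7
Partition: S = [0, 1], T = [2, 3, 4]
Cut edges: (1,2)

By max-flow min-cut theorem, max flow = min cut = 7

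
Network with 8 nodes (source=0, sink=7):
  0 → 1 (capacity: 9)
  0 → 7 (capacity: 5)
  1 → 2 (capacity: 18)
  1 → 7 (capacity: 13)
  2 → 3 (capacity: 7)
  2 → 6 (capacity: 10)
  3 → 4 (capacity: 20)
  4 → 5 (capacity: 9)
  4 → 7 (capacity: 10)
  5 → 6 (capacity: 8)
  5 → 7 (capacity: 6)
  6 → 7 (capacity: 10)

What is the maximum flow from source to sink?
Maximum flow = 14

Max flow: 14

Flow assignment:
  0 → 1: 9/9
  0 → 7: 5/5
  1 → 7: 9/13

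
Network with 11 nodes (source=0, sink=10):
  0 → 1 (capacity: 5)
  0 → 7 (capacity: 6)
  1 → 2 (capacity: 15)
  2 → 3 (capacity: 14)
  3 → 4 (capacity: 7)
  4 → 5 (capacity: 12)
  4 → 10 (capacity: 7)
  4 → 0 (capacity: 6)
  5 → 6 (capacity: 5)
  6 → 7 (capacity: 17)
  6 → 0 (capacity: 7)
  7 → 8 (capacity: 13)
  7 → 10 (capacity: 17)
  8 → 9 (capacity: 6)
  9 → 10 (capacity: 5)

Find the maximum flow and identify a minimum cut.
Max flow = 11, Min cut edges: (0,1), (0,7)

Maximum flow: 11
Minimum cut: (0,1), (0,7)
Partition: S = [0], T = [1, 2, 3, 4, 5, 6, 7, 8, 9, 10]

Max-flow min-cut theorem verified: both equal 11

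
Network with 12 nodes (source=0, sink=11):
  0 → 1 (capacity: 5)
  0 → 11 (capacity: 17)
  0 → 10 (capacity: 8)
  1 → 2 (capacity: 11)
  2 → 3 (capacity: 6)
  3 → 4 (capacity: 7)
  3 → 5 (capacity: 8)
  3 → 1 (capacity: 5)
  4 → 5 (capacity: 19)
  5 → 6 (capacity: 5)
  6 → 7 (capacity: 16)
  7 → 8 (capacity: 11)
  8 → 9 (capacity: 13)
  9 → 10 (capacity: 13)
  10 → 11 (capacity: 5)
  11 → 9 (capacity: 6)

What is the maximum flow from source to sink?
Maximum flow = 22

Max flow: 22

Flow assignment:
  0 → 1: 5/5
  0 → 11: 17/17
  1 → 2: 5/11
  2 → 3: 5/6
  3 → 5: 5/8
  5 → 6: 5/5
  6 → 7: 5/16
  7 → 8: 5/11
  8 → 9: 5/13
  9 → 10: 5/13
  10 → 11: 5/5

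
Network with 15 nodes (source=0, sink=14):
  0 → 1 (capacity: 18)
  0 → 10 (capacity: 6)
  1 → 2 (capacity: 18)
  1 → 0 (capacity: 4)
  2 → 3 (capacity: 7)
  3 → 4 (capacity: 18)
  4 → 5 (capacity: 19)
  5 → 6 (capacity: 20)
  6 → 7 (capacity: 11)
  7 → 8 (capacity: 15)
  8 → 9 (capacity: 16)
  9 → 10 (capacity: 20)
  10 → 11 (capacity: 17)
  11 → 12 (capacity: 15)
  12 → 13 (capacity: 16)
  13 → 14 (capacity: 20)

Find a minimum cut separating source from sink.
Min cut value = 13, edges: (0,10), (2,3)

Min cut value: 13
Partition: S = [0, 1, 2], T = [3, 4, 5, 6, 7, 8, 9, 10, 11, 12, 13, 14]
Cut edges: (0,10), (2,3)

By max-flow min-cut theorem, max flow = min cut = 13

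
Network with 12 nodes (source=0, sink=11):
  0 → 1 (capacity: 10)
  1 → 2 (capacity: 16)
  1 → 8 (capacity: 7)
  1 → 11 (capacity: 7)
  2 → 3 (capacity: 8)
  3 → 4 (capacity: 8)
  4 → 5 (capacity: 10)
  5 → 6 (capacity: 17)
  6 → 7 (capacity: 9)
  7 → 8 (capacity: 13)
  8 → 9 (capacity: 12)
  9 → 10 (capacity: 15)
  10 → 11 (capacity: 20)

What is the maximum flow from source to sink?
Maximum flow = 10

Max flow: 10

Flow assignment:
  0 → 1: 10/10
  1 → 8: 3/7
  1 → 11: 7/7
  8 → 9: 3/12
  9 → 10: 3/15
  10 → 11: 3/20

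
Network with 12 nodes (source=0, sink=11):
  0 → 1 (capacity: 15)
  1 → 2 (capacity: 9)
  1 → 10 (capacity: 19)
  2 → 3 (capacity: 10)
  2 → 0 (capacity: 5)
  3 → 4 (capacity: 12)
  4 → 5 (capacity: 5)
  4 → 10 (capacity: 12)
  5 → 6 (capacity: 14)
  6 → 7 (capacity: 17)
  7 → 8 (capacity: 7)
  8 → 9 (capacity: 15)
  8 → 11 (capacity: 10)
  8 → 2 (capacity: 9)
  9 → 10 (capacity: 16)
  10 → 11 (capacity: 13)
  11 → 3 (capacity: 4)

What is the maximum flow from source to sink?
Maximum flow = 15

Max flow: 15

Flow assignment:
  0 → 1: 15/15
  1 → 2: 2/9
  1 → 10: 13/19
  2 → 3: 2/10
  3 → 4: 2/12
  4 → 5: 2/5
  5 → 6: 2/14
  6 → 7: 2/17
  7 → 8: 2/7
  8 → 11: 2/10
  10 → 11: 13/13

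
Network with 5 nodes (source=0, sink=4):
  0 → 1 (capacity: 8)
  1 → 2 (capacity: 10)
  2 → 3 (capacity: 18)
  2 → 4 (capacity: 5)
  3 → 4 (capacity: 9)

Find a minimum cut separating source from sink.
Min cut value = 8, edges: (0,1)

Min cut value: 8
Partition: S = [0], T = [1, 2, 3, 4]
Cut edges: (0,1)

By max-flow min-cut theorem, max flow = min cut = 8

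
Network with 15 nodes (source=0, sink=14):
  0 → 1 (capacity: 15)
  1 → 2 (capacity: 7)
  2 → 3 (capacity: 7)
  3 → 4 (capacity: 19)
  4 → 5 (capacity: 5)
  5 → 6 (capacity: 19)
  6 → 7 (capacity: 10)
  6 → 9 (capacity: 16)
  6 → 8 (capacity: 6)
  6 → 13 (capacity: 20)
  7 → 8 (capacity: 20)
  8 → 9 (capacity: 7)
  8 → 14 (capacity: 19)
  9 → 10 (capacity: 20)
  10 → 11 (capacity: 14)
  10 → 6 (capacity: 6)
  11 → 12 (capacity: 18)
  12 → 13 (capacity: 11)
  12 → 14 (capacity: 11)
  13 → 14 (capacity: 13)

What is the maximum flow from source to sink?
Maximum flow = 5

Max flow: 5

Flow assignment:
  0 → 1: 5/15
  1 → 2: 5/7
  2 → 3: 5/7
  3 → 4: 5/19
  4 → 5: 5/5
  5 → 6: 5/19
  6 → 8: 5/6
  8 → 14: 5/19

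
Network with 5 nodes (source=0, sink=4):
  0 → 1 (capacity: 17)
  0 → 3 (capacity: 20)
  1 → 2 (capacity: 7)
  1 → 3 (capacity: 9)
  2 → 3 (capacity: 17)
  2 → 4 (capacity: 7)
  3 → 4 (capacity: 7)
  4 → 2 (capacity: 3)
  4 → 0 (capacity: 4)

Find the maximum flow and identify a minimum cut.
Max flow = 14, Min cut edges: (2,4), (3,4)

Maximum flow: 14
Minimum cut: (2,4), (3,4)
Partition: S = [0, 1, 2, 3], T = [4]

Max-flow min-cut theorem verified: both equal 14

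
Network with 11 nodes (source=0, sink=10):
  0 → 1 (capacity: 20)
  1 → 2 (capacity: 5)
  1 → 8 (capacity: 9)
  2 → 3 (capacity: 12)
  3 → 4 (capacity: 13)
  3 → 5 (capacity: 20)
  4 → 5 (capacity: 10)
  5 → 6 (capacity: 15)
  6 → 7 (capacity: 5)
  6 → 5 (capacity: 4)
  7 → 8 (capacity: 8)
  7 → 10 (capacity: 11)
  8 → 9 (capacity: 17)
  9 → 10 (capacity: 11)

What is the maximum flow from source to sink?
Maximum flow = 14

Max flow: 14

Flow assignment:
  0 → 1: 14/20
  1 → 2: 5/5
  1 → 8: 9/9
  2 → 3: 5/12
  3 → 5: 5/20
  5 → 6: 5/15
  6 → 7: 5/5
  7 → 10: 5/11
  8 → 9: 9/17
  9 → 10: 9/11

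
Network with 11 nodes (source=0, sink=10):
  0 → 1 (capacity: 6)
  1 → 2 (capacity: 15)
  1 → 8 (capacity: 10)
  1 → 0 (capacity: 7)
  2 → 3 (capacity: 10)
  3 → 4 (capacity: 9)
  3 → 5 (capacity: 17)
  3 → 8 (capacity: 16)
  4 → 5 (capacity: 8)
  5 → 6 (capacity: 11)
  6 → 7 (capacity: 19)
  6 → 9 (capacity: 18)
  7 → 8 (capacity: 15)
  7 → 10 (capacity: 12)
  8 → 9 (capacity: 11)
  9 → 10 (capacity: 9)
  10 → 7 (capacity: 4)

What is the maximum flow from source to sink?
Maximum flow = 6

Max flow: 6

Flow assignment:
  0 → 1: 6/6
  1 → 8: 6/10
  8 → 9: 6/11
  9 → 10: 6/9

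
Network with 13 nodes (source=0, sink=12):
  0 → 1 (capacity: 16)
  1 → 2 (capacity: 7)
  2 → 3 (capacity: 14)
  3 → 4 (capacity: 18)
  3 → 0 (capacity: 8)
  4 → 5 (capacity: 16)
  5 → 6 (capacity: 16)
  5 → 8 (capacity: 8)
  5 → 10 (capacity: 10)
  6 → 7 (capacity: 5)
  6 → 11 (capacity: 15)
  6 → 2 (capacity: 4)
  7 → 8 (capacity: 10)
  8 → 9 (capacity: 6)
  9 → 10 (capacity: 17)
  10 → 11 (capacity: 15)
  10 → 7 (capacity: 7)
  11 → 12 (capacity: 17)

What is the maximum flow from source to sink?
Maximum flow = 7

Max flow: 7

Flow assignment:
  0 → 1: 7/16
  1 → 2: 7/7
  2 → 3: 7/14
  3 → 4: 7/18
  4 → 5: 7/16
  5 → 6: 7/16
  6 → 11: 7/15
  11 → 12: 7/17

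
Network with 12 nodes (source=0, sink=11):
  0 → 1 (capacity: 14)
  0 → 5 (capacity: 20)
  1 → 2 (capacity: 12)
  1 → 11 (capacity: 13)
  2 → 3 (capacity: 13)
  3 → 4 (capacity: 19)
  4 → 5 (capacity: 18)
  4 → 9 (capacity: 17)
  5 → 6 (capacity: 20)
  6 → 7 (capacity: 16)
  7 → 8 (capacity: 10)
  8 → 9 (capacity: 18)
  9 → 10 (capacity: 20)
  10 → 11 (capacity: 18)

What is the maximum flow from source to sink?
Maximum flow = 24

Max flow: 24

Flow assignment:
  0 → 1: 14/14
  0 → 5: 10/20
  1 → 2: 1/12
  1 → 11: 13/13
  2 → 3: 1/13
  3 → 4: 1/19
  4 → 9: 1/17
  5 → 6: 10/20
  6 → 7: 10/16
  7 → 8: 10/10
  8 → 9: 10/18
  9 → 10: 11/20
  10 → 11: 11/18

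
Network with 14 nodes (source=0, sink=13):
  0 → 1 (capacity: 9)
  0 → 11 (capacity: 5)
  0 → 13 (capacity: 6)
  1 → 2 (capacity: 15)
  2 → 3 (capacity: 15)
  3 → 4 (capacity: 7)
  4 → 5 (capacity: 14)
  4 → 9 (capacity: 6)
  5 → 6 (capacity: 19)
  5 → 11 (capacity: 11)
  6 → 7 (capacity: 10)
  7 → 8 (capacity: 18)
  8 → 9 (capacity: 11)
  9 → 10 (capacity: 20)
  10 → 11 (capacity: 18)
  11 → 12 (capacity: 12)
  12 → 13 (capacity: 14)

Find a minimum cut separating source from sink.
Min cut value = 18, edges: (0,13), (11,12)

Min cut value: 18
Partition: S = [0, 1, 2, 3, 4, 5, 6, 7, 8, 9, 10, 11], T = [12, 13]
Cut edges: (0,13), (11,12)

By max-flow min-cut theorem, max flow = min cut = 18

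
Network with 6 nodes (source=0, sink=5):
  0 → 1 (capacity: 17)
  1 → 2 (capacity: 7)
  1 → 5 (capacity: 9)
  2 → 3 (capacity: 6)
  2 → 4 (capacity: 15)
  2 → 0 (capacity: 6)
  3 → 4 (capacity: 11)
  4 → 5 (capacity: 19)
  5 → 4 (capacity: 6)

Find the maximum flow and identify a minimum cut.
Max flow = 16, Min cut edges: (1,2), (1,5)

Maximum flow: 16
Minimum cut: (1,2), (1,5)
Partition: S = [0, 1], T = [2, 3, 4, 5]

Max-flow min-cut theorem verified: both equal 16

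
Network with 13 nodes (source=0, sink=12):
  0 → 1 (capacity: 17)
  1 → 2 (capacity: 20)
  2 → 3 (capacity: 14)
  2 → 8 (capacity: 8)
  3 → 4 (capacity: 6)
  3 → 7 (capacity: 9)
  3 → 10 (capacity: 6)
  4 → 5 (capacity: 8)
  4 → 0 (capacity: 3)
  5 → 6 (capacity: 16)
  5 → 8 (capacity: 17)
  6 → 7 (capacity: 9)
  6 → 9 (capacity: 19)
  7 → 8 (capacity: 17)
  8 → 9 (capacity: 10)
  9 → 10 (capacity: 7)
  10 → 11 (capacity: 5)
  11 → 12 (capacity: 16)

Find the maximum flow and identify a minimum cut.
Max flow = 5, Min cut edges: (10,11)

Maximum flow: 5
Minimum cut: (10,11)
Partition: S = [0, 1, 2, 3, 4, 5, 6, 7, 8, 9, 10], T = [11, 12]

Max-flow min-cut theorem verified: both equal 5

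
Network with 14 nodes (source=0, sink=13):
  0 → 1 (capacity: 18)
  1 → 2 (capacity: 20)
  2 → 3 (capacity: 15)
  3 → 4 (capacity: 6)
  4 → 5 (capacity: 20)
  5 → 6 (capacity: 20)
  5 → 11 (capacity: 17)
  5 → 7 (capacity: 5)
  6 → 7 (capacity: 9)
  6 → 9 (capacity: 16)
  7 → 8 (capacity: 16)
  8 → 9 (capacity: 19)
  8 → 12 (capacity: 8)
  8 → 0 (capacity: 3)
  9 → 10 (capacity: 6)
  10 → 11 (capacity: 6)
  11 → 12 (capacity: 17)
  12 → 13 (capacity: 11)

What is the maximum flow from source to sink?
Maximum flow = 6

Max flow: 6

Flow assignment:
  0 → 1: 6/18
  1 → 2: 6/20
  2 → 3: 6/15
  3 → 4: 6/6
  4 → 5: 6/20
  5 → 11: 6/17
  11 → 12: 6/17
  12 → 13: 6/11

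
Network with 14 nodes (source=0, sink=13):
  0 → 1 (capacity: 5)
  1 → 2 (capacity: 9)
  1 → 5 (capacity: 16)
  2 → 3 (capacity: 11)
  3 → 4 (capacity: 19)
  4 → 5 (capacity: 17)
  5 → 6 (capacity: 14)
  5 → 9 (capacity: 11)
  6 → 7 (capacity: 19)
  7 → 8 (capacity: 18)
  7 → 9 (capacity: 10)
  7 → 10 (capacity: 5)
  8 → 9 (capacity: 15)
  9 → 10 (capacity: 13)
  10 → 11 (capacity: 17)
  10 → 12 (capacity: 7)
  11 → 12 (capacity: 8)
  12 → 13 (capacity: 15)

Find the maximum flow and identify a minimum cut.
Max flow = 5, Min cut edges: (0,1)

Maximum flow: 5
Minimum cut: (0,1)
Partition: S = [0], T = [1, 2, 3, 4, 5, 6, 7, 8, 9, 10, 11, 12, 13]

Max-flow min-cut theorem verified: both equal 5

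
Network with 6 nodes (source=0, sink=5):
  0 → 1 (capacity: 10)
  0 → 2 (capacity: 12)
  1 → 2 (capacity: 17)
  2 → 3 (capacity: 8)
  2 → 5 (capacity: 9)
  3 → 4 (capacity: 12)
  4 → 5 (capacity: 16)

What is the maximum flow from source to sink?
Maximum flow = 17

Max flow: 17

Flow assignment:
  0 → 1: 10/10
  0 → 2: 7/12
  1 → 2: 10/17
  2 → 3: 8/8
  2 → 5: 9/9
  3 → 4: 8/12
  4 → 5: 8/16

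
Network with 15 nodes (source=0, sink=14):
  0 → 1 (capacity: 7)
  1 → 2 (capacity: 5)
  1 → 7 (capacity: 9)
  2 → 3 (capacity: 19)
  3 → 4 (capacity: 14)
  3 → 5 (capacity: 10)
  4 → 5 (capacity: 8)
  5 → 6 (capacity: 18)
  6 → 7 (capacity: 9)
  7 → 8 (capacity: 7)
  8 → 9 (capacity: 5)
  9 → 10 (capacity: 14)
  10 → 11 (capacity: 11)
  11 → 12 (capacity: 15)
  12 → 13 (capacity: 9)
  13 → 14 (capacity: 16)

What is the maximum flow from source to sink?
Maximum flow = 5

Max flow: 5

Flow assignment:
  0 → 1: 5/7
  1 → 7: 5/9
  7 → 8: 5/7
  8 → 9: 5/5
  9 → 10: 5/14
  10 → 11: 5/11
  11 → 12: 5/15
  12 → 13: 5/9
  13 → 14: 5/16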